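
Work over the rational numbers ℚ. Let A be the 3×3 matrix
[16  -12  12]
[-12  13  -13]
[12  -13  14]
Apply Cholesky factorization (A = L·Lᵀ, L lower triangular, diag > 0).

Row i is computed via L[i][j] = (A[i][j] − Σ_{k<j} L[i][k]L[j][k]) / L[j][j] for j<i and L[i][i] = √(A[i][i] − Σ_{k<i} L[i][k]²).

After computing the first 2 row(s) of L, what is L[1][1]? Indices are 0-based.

Step 1: L[0][0] = √(16) = 4.
  L[1][0] = (-12) / L[0][0] = -3.
Step 2: L[1][1] = √(4) = 2.

L[1][1] = 2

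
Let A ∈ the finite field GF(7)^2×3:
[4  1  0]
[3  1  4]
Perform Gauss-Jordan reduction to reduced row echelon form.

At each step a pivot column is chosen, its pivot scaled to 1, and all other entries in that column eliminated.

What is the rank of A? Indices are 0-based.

rank = 2

[1] R0 /= 4  ⇒  (1, 2, 0)
     R1 -= 3·R0  ⇒  (0, 2, 4)
[2] R1 /= 2  ⇒  (0, 1, 2)
     R0 -= 2·R1  ⇒  (1, 0, 3)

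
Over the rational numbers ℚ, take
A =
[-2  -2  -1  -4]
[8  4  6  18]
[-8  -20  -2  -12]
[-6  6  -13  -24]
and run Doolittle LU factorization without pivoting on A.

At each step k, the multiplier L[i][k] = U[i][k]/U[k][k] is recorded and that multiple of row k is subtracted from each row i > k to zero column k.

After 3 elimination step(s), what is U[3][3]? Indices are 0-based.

U[3][3] = -4

Step 1: pivot at (0,0) is -2.
  row1 ← row1 − (-4)·row0  ⇒  L[1][0]=-4, U row1=(0, -4, 2, 2)
  row2 ← row2 − (4)·row0  ⇒  L[2][0]=4, U row2=(0, -12, 2, 4)
  row3 ← row3 − (3)·row0  ⇒  L[3][0]=3, U row3=(0, 12, -10, -12)
Step 2: pivot at (1,1) is -4.
  row2 ← row2 − (3)·row1  ⇒  L[2][1]=3, U row2=(0, 0, -4, -2)
  row3 ← row3 − (-3)·row1  ⇒  L[3][1]=-3, U row3=(0, 0, -4, -6)
Step 3: pivot at (2,2) is -4.
  row3 ← row3 − (1)·row2  ⇒  L[3][2]=1, U row3=(0, 0, 0, -4)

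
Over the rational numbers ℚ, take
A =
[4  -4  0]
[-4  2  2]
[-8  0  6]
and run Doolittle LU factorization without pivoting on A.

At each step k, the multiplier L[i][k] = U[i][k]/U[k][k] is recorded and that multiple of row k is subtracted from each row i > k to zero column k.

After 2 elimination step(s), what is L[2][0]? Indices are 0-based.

L[2][0] = -2

[col 0] pivot 4
  R1 -= -1*R0 → (0, -2, 2)  (L[1][0] := -1)
  R2 -= -2*R0 → (0, -8, 6)  (L[2][0] := -2)
[col 1] pivot -2
  R2 -= 4*R1 → (0, 0, -2)  (L[2][1] := 4)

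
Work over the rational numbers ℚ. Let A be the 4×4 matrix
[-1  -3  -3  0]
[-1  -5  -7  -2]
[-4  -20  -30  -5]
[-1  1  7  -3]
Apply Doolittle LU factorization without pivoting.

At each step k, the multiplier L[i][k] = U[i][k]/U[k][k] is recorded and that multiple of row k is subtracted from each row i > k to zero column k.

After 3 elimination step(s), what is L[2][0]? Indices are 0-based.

L[2][0] = 4

[col 0] pivot -1
  R1 -= 1*R0 → (0, -2, -4, -2)  (L[1][0] := 1)
  R2 -= 4*R0 → (0, -8, -18, -5)  (L[2][0] := 4)
  R3 -= 1*R0 → (0, 4, 10, -3)  (L[3][0] := 1)
[col 1] pivot -2
  R2 -= 4*R1 → (0, 0, -2, 3)  (L[2][1] := 4)
  R3 -= -2*R1 → (0, 0, 2, -7)  (L[3][1] := -2)
[col 2] pivot -2
  R3 -= -1*R2 → (0, 0, 0, -4)  (L[3][2] := -1)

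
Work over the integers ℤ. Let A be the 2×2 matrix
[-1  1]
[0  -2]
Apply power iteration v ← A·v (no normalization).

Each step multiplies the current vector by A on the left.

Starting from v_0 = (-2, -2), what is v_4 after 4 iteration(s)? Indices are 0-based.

v_0 = (-2, -2).
v_1 = A·v_0 = (0, 4).
v_2 = A·v_1 = (4, -8).
v_3 = A·v_2 = (-12, 16).
v_4 = A·v_3 = (28, -32).

v_4 = (28, -32)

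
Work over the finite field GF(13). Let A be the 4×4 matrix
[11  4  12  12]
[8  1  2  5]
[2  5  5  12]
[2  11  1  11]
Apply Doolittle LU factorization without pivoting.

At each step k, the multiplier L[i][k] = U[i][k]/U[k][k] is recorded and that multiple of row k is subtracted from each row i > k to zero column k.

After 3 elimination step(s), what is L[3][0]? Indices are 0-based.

[col 0] pivot 11
  R1 -= 9*R0 → (0, 4, 11, 1)  (L[1][0] := 9)
  R2 -= 12*R0 → (0, 9, 4, 11)  (L[2][0] := 12)
  R3 -= 12*R0 → (0, 2, 0, 10)  (L[3][0] := 12)
[col 1] pivot 4
  R2 -= 12*R1 → (0, 0, 2, 12)  (L[2][1] := 12)
  R3 -= 7*R1 → (0, 0, 1, 3)  (L[3][1] := 7)
[col 2] pivot 2
  R3 -= 7*R2 → (0, 0, 0, 10)  (L[3][2] := 7)

L[3][0] = 12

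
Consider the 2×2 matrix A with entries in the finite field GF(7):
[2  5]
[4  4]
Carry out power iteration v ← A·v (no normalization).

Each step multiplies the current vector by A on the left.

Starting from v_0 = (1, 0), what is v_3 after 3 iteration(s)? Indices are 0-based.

v_3 = (0, 3)

v_0 = (1, 0).
v_1 = A·v_0 = (2, 4).
v_2 = A·v_1 = (3, 3).
v_3 = A·v_2 = (0, 3).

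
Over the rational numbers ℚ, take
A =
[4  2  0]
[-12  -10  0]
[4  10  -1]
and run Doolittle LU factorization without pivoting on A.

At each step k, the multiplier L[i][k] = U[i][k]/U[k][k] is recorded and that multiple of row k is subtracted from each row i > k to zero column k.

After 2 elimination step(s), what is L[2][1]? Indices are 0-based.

[col 0] pivot 4
  R1 -= -3*R0 → (0, -4, 0)  (L[1][0] := -3)
  R2 -= 1*R0 → (0, 8, -1)  (L[2][0] := 1)
[col 1] pivot -4
  R2 -= -2*R1 → (0, 0, -1)  (L[2][1] := -2)

L[2][1] = -2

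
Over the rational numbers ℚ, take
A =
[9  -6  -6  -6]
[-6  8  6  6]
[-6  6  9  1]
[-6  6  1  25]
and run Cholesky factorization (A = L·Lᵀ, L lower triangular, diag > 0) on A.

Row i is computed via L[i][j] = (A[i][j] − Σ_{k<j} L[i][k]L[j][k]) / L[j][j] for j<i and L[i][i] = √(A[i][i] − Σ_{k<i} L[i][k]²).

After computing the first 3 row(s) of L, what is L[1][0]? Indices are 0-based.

Step 1: L[0][0] = √(9) = 3.
  L[1][0] = (-6) / L[0][0] = -2.
Step 2: L[1][1] = √(4) = 2.
  L[2][0] = (-6) / L[0][0] = -2.
  L[2][1] = (2) / L[1][1] = 1.
Step 3: L[2][2] = √(4) = 2.

L[1][0] = -2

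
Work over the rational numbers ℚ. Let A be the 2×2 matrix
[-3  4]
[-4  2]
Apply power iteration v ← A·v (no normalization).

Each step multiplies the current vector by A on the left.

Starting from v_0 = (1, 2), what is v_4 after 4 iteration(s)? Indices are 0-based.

v_0 = (1, 2).
v_1 = A·v_0 = (5, 0).
v_2 = A·v_1 = (-15, -20).
v_3 = A·v_2 = (-35, 20).
v_4 = A·v_3 = (185, 180).

v_4 = (185, 180)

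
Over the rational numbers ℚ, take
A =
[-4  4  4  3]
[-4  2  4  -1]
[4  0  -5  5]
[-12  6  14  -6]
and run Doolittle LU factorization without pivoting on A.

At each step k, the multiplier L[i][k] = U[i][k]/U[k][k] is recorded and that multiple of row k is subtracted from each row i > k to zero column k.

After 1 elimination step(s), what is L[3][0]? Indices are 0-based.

L[3][0] = 3

[col 0] pivot -4
  R1 -= 1*R0 → (0, -2, 0, -4)  (L[1][0] := 1)
  R2 -= -1*R0 → (0, 4, -1, 8)  (L[2][0] := -1)
  R3 -= 3*R0 → (0, -6, 2, -15)  (L[3][0] := 3)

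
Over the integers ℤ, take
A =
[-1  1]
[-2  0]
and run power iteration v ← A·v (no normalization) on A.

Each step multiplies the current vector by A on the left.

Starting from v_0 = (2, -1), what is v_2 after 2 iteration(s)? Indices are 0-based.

v_2 = (-1, 6)

v_0 = (2, -1).
v_1 = A·v_0 = (-3, -4).
v_2 = A·v_1 = (-1, 6).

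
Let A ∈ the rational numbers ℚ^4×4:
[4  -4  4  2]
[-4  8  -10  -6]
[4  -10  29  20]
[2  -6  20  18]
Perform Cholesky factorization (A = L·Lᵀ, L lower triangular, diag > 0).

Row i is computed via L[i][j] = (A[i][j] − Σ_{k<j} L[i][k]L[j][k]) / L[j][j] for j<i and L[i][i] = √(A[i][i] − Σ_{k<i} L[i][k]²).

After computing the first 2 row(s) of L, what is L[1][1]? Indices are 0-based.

L[1][1] = 2

Step 1: L[0][0] = √(4) = 2.
  L[1][0] = (-4) / L[0][0] = -2.
Step 2: L[1][1] = √(4) = 2.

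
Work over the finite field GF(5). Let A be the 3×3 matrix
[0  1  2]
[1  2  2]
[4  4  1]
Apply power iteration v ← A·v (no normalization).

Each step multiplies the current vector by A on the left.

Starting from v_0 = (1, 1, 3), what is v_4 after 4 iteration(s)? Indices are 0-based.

v_0 = (1, 1, 3).
v_1 = A·v_0 = (2, 4, 1).
v_2 = A·v_1 = (1, 2, 0).
v_3 = A·v_2 = (2, 0, 2).
v_4 = A·v_3 = (4, 1, 0).

v_4 = (4, 1, 0)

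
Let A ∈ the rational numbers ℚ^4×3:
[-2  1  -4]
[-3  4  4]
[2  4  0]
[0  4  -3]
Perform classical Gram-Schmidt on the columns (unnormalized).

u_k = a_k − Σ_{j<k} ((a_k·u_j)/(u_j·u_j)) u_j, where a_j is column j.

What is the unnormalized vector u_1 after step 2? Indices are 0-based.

Step 1: u_0 = a_0 = (-2, -3, 2, 0).
Step 2: u_1 = a_1 − (-6/17)·u_0 = (5/17, 50/17, 80/17, 4).

u_1 = (5/17, 50/17, 80/17, 4)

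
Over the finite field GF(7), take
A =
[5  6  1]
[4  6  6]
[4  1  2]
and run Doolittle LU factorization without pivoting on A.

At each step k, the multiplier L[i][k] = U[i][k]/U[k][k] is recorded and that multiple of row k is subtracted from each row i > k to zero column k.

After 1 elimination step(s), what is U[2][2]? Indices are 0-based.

U[2][2] = 4

k=0: U[0][0]=5
  eliminate (1,0): mult=5, new row 1: (0, 4, 1); set L[1][0]=5
  eliminate (2,0): mult=5, new row 2: (0, 6, 4); set L[2][0]=5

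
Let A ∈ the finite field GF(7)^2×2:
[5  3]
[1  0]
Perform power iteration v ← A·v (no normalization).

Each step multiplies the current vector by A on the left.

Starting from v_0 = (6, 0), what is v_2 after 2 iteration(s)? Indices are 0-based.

v_2 = (0, 2)

v_0 = (6, 0).
v_1 = A·v_0 = (2, 6).
v_2 = A·v_1 = (0, 2).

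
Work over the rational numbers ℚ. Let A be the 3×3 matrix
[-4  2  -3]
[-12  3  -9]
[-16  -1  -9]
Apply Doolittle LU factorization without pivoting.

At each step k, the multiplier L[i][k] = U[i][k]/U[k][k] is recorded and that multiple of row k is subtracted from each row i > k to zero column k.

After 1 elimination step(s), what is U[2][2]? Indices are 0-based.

k=0: U[0][0]=-4
  eliminate (1,0): mult=3, new row 1: (0, -3, 0); set L[1][0]=3
  eliminate (2,0): mult=4, new row 2: (0, -9, 3); set L[2][0]=4

U[2][2] = 3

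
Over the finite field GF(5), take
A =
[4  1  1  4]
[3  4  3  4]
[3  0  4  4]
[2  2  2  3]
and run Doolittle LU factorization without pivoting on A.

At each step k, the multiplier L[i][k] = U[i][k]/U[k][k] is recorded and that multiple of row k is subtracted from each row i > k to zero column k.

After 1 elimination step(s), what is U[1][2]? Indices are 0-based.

U[1][2] = 1

k=0: U[0][0]=4
  eliminate (1,0): mult=2, new row 1: (0, 2, 1, 1); set L[1][0]=2
  eliminate (2,0): mult=2, new row 2: (0, 3, 2, 1); set L[2][0]=2
  eliminate (3,0): mult=3, new row 3: (0, 4, 4, 1); set L[3][0]=3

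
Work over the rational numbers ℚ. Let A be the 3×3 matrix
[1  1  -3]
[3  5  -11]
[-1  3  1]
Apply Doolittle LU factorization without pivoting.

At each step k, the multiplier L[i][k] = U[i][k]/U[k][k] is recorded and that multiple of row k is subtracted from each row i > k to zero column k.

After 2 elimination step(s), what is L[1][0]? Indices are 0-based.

L[1][0] = 3

[col 0] pivot 1
  R1 -= 3*R0 → (0, 2, -2)  (L[1][0] := 3)
  R2 -= -1*R0 → (0, 4, -2)  (L[2][0] := -1)
[col 1] pivot 2
  R2 -= 2*R1 → (0, 0, 2)  (L[2][1] := 2)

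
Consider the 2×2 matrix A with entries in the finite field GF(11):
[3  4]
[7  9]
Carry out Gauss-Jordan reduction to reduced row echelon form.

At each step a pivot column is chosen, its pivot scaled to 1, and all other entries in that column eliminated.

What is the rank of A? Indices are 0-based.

[1] R0 /= 3  ⇒  (1, 5)
     R1 -= 7·R0  ⇒  (0, 7)
[2] R1 /= 7  ⇒  (0, 1)
     R0 -= 5·R1  ⇒  (1, 0)

rank = 2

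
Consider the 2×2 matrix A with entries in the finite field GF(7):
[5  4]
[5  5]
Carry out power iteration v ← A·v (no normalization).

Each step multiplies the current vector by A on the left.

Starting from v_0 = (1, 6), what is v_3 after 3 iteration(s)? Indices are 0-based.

v_3 = (3, 1)

v_0 = (1, 6).
v_1 = A·v_0 = (1, 0).
v_2 = A·v_1 = (5, 5).
v_3 = A·v_2 = (3, 1).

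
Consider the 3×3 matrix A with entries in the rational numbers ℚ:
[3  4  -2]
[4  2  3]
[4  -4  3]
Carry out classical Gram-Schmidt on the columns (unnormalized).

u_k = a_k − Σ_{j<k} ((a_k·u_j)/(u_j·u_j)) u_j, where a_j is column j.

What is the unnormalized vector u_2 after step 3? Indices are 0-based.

u_2 = (-612/365, 714/365, -51/73)

Step 1: u_0 = a_0 = (3, 4, 4).
Step 2: u_1 = a_1 − (4/41)·u_0 = (152/41, 66/41, -180/41).
Step 3: u_2 = a_2 − (18/41)·u_0 − (-323/730)·u_1 = (-612/365, 714/365, -51/73).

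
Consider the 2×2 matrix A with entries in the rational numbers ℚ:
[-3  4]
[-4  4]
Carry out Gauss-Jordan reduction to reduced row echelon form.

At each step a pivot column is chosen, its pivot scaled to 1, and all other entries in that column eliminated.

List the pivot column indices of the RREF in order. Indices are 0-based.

[1] R0 /= -3  ⇒  (1, -4/3)
     R1 -= -4·R0  ⇒  (0, -4/3)
[2] R1 /= -4/3  ⇒  (0, 1)
     R0 -= -4/3·R1  ⇒  (1, 0)

pivot columns: 0, 1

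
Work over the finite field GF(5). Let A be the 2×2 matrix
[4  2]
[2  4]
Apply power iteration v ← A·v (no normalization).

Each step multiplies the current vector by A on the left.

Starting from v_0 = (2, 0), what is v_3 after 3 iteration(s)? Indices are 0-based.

v_0 = (2, 0).
v_1 = A·v_0 = (3, 4).
v_2 = A·v_1 = (0, 2).
v_3 = A·v_2 = (4, 3).

v_3 = (4, 3)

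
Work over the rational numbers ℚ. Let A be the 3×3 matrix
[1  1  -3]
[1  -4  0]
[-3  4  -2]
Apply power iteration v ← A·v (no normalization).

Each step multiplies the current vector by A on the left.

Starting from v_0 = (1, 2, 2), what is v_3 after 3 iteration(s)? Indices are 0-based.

v_3 = (75, -113, 181)

v_0 = (1, 2, 2).
v_1 = A·v_0 = (-3, -7, 1).
v_2 = A·v_1 = (-13, 25, -21).
v_3 = A·v_2 = (75, -113, 181).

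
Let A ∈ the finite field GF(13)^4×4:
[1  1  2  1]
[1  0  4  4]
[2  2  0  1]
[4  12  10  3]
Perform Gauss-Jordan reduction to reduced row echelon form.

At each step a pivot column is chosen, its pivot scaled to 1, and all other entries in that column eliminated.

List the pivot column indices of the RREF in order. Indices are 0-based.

pivot columns: 0, 1, 2, 3

pivot(0,0)=1: scale R0 → (1, 1, 2, 1)
  clear (1,0): R1 −= (1)R0 → (0, 12, 2, 3)
  clear (2,0): R2 −= (2)R0 → (0, 0, 9, 12)
  clear (3,0): R3 −= (4)R0 → (0, 8, 2, 12)
pivot(1,1)=12: scale R1 → (0, 1, 11, 10)
  clear (0,1): R0 −= (1)R1 → (1, 0, 4, 4)
  clear (3,1): R3 −= (8)R1 → (0, 0, 5, 10)
pivot(2,2)=9: scale R2 → (0, 0, 1, 10)
  clear (0,2): R0 −= (4)R2 → (1, 0, 0, 3)
  clear (1,2): R1 −= (11)R2 → (0, 1, 0, 4)
  clear (3,2): R3 −= (5)R2 → (0, 0, 0, 12)
pivot(3,3)=12: scale R3 → (0, 0, 0, 1)
  clear (0,3): R0 −= (3)R3 → (1, 0, 0, 0)
  clear (1,3): R1 −= (4)R3 → (0, 1, 0, 0)
  clear (2,3): R2 −= (10)R3 → (0, 0, 1, 0)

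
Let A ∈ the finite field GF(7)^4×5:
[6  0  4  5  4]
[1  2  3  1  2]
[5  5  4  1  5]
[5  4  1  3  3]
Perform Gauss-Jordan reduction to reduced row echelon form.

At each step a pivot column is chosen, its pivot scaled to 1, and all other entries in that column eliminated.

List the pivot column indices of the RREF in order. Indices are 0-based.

pivot(0,0)=6: scale R0 → (1, 0, 3, 2, 3)
  clear (1,0): R1 −= (1)R0 → (0, 2, 0, 6, 6)
  clear (2,0): R2 −= (5)R0 → (0, 5, 3, 5, 4)
  clear (3,0): R3 −= (5)R0 → (0, 4, 0, 0, 2)
pivot(1,1)=2: scale R1 → (0, 1, 0, 3, 3)
  clear (2,1): R2 −= (5)R1 → (0, 0, 3, 4, 3)
  clear (3,1): R3 −= (4)R1 → (0, 0, 0, 2, 4)
pivot(2,2)=3: scale R2 → (0, 0, 1, 6, 1)
  clear (0,2): R0 −= (3)R2 → (1, 0, 0, 5, 0)
pivot(3,3)=2: scale R3 → (0, 0, 0, 1, 2)
  clear (0,3): R0 −= (5)R3 → (1, 0, 0, 0, 4)
  clear (1,3): R1 −= (3)R3 → (0, 1, 0, 0, 4)
  clear (2,3): R2 −= (6)R3 → (0, 0, 1, 0, 3)

pivot columns: 0, 1, 2, 3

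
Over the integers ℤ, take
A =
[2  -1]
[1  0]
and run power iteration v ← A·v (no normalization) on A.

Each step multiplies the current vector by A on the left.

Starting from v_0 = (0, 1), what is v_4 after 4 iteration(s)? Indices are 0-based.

v_0 = (0, 1).
v_1 = A·v_0 = (-1, 0).
v_2 = A·v_1 = (-2, -1).
v_3 = A·v_2 = (-3, -2).
v_4 = A·v_3 = (-4, -3).

v_4 = (-4, -3)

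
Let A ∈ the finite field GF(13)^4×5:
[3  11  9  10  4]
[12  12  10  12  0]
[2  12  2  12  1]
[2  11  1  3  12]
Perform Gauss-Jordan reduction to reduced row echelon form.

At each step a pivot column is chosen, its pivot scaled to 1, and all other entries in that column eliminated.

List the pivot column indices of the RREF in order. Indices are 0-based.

pivot(0,0)=3: scale R0 → (1, 8, 3, 12, 10)
  clear (1,0): R1 −= (12)R0 → (0, 7, 0, 11, 10)
  clear (2,0): R2 −= (2)R0 → (0, 9, 9, 1, 7)
  clear (3,0): R3 −= (2)R0 → (0, 8, 8, 5, 5)
pivot(1,1)=7: scale R1 → (0, 1, 0, 9, 7)
  clear (0,1): R0 −= (8)R1 → (1, 0, 3, 5, 6)
  clear (2,1): R2 −= (9)R1 → (0, 0, 9, 11, 9)
  clear (3,1): R3 −= (8)R1 → (0, 0, 8, 11, 1)
pivot(2,2)=9: scale R2 → (0, 0, 1, 7, 1)
  clear (0,2): R0 −= (3)R2 → (1, 0, 0, 10, 3)
  clear (3,2): R3 −= (8)R2 → (0, 0, 0, 7, 6)
pivot(3,3)=7: scale R3 → (0, 0, 0, 1, 12)
  clear (0,3): R0 −= (10)R3 → (1, 0, 0, 0, 0)
  clear (1,3): R1 −= (9)R3 → (0, 1, 0, 0, 3)
  clear (2,3): R2 −= (7)R3 → (0, 0, 1, 0, 8)

pivot columns: 0, 1, 2, 3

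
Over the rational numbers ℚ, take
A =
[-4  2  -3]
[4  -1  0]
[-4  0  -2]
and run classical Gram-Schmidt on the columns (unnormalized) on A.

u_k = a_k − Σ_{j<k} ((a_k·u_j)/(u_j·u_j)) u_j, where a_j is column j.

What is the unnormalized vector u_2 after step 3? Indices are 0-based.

u_2 = (-5/6, -5/3, -5/6)

Step 1: u_0 = a_0 = (-4, 4, -4).
Step 2: u_1 = a_1 − (-1/4)·u_0 = (1, 0, -1).
Step 3: u_2 = a_2 − (5/12)·u_0 − (-1/2)·u_1 = (-5/6, -5/3, -5/6).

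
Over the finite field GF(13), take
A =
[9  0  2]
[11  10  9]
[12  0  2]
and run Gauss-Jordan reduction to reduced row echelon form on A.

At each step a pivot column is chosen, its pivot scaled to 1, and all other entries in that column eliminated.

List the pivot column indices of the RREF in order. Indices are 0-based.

pivot(0,0)=9: scale R0 → (1, 0, 6)
  clear (1,0): R1 −= (11)R0 → (0, 10, 8)
  clear (2,0): R2 −= (12)R0 → (0, 0, 8)
pivot(1,1)=10: scale R1 → (0, 1, 6)
pivot(2,2)=8: scale R2 → (0, 0, 1)
  clear (0,2): R0 −= (6)R2 → (1, 0, 0)
  clear (1,2): R1 −= (6)R2 → (0, 1, 0)

pivot columns: 0, 1, 2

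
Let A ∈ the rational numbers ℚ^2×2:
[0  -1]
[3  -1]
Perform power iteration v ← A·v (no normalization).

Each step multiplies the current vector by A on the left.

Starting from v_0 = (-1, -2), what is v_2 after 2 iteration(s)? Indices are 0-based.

v_2 = (1, 7)

v_0 = (-1, -2).
v_1 = A·v_0 = (2, -1).
v_2 = A·v_1 = (1, 7).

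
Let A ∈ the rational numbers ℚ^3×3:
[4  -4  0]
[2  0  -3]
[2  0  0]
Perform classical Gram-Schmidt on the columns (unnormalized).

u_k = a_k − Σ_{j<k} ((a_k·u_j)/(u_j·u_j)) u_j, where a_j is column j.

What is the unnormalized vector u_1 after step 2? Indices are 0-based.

u_1 = (-4/3, 4/3, 4/3)

Step 1: u_0 = a_0 = (4, 2, 2).
Step 2: u_1 = a_1 − (-2/3)·u_0 = (-4/3, 4/3, 4/3).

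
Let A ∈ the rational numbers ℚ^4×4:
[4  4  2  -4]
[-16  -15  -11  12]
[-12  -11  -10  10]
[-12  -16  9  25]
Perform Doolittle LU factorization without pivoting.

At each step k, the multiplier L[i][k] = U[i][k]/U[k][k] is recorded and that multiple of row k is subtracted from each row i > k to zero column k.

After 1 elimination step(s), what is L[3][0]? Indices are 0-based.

L[3][0] = -3

k=0: U[0][0]=4
  eliminate (1,0): mult=-4, new row 1: (0, 1, -3, -4); set L[1][0]=-4
  eliminate (2,0): mult=-3, new row 2: (0, 1, -4, -2); set L[2][0]=-3
  eliminate (3,0): mult=-3, new row 3: (0, -4, 15, 13); set L[3][0]=-3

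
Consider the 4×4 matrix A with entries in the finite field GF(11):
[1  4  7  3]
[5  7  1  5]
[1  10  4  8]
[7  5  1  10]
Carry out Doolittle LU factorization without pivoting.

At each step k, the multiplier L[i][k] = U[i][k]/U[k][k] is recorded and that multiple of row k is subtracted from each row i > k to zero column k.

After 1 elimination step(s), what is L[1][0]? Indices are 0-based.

k=0: U[0][0]=1
  eliminate (1,0): mult=5, new row 1: (0, 9, 10, 1); set L[1][0]=5
  eliminate (2,0): mult=1, new row 2: (0, 6, 8, 5); set L[2][0]=1
  eliminate (3,0): mult=7, new row 3: (0, 10, 7, 0); set L[3][0]=7

L[1][0] = 5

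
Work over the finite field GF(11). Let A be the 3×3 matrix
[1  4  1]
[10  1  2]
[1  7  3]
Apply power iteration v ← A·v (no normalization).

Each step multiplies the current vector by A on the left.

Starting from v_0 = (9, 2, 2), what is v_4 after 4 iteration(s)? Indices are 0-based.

v_0 = (9, 2, 2).
v_1 = A·v_0 = (8, 8, 7).
v_2 = A·v_1 = (3, 3, 8).
v_3 = A·v_2 = (1, 5, 4).
v_4 = A·v_3 = (3, 1, 4).

v_4 = (3, 1, 4)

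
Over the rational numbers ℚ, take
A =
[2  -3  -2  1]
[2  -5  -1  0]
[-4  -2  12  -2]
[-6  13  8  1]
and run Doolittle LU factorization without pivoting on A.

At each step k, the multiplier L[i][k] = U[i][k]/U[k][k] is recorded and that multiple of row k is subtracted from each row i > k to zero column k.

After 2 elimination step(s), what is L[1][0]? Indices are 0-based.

L[1][0] = 1

Step 1: pivot at (0,0) is 2.
  row1 ← row1 − (1)·row0  ⇒  L[1][0]=1, U row1=(0, -2, 1, -1)
  row2 ← row2 − (-2)·row0  ⇒  L[2][0]=-2, U row2=(0, -8, 8, 0)
  row3 ← row3 − (-3)·row0  ⇒  L[3][0]=-3, U row3=(0, 4, 2, 4)
Step 2: pivot at (1,1) is -2.
  row2 ← row2 − (4)·row1  ⇒  L[2][1]=4, U row2=(0, 0, 4, 4)
  row3 ← row3 − (-2)·row1  ⇒  L[3][1]=-2, U row3=(0, 0, 4, 2)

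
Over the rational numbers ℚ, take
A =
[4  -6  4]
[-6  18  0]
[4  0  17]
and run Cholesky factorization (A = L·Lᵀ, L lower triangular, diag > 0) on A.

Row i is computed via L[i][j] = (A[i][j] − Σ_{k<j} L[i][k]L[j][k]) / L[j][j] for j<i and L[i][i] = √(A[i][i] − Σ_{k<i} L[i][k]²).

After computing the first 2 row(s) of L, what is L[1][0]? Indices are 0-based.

L[1][0] = -3

Step 1: L[0][0] = √(4) = 2.
  L[1][0] = (-6) / L[0][0] = -3.
Step 2: L[1][1] = √(9) = 3.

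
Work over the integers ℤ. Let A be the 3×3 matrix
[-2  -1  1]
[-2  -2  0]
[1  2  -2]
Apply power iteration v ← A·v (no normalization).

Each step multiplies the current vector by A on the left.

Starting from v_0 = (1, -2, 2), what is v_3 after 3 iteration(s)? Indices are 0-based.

v_3 = (54, 42, -69)

v_0 = (1, -2, 2).
v_1 = A·v_0 = (2, 2, -7).
v_2 = A·v_1 = (-13, -8, 20).
v_3 = A·v_2 = (54, 42, -69).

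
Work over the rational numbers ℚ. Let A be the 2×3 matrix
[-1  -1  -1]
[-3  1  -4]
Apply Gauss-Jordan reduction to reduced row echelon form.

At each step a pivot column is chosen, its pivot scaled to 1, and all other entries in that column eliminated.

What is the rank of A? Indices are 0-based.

rank = 2

[1] R0 /= -1  ⇒  (1, 1, 1)
     R1 -= -3·R0  ⇒  (0, 4, -1)
[2] R1 /= 4  ⇒  (0, 1, -1/4)
     R0 -= 1·R1  ⇒  (1, 0, 5/4)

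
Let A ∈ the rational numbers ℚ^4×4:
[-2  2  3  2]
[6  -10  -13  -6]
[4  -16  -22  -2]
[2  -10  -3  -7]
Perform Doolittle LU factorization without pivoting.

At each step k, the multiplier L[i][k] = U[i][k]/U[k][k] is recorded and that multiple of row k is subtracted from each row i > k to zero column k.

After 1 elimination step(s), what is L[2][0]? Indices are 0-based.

L[2][0] = -2

k=0: U[0][0]=-2
  eliminate (1,0): mult=-3, new row 1: (0, -4, -4, 0); set L[1][0]=-3
  eliminate (2,0): mult=-2, new row 2: (0, -12, -16, 2); set L[2][0]=-2
  eliminate (3,0): mult=-1, new row 3: (0, -8, 0, -5); set L[3][0]=-1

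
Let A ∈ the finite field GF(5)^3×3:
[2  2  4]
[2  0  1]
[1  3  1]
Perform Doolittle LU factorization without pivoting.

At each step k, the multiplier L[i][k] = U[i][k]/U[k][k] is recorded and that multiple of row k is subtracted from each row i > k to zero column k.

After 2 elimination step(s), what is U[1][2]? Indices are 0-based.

U[1][2] = 2

Step 1: pivot at (0,0) is 2.
  row1 ← row1 − (1)·row0  ⇒  L[1][0]=1, U row1=(0, 3, 2)
  row2 ← row2 − (3)·row0  ⇒  L[2][0]=3, U row2=(0, 2, 4)
Step 2: pivot at (1,1) is 3.
  row2 ← row2 − (4)·row1  ⇒  L[2][1]=4, U row2=(0, 0, 1)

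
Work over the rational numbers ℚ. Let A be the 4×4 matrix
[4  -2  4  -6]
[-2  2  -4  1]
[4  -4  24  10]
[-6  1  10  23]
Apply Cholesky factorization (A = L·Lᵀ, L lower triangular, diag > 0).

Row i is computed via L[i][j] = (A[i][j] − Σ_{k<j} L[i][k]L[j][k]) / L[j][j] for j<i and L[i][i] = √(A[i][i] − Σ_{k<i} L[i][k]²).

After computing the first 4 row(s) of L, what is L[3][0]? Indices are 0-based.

L[3][0] = -3

Step 1: L[0][0] = √(4) = 2.
  L[1][0] = (-2) / L[0][0] = -1.
Step 2: L[1][1] = √(1) = 1.
  L[2][0] = (4) / L[0][0] = 2.
  L[2][1] = (-2) / L[1][1] = -2.
Step 3: L[2][2] = √(16) = 4.
  L[3][0] = (-6) / L[0][0] = -3.
  L[3][1] = (-2) / L[1][1] = -2.
  L[3][2] = (12) / L[2][2] = 3.
Step 4: L[3][3] = √(1) = 1.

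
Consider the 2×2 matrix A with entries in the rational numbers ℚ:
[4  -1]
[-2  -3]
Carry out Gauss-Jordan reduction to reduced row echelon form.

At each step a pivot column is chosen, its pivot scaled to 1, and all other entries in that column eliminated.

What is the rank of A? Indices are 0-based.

rank = 2

[1] R0 /= 4  ⇒  (1, -1/4)
     R1 -= -2·R0  ⇒  (0, -7/2)
[2] R1 /= -7/2  ⇒  (0, 1)
     R0 -= -1/4·R1  ⇒  (1, 0)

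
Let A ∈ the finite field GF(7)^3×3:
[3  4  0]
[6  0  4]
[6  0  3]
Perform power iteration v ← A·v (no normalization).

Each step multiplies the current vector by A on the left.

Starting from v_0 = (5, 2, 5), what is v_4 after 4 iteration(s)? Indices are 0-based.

v_4 = (2, 2, 5)

v_0 = (5, 2, 5).
v_1 = A·v_0 = (2, 1, 3).
v_2 = A·v_1 = (3, 3, 0).
v_3 = A·v_2 = (0, 4, 4).
v_4 = A·v_3 = (2, 2, 5).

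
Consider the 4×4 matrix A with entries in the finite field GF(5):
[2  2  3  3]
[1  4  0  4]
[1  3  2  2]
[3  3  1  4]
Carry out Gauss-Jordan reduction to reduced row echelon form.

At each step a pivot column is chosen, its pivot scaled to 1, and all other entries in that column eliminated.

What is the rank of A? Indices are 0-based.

step 1: normalize row 0 (÷2) = (1, 1, 4, 4)
  row 1: subtract 1×row0 = (0, 3, 1, 0)
  row 2: subtract 1×row0 = (0, 2, 3, 3)
  row 3: subtract 3×row0 = (0, 0, 4, 2)
step 2: normalize row 1 (÷3) = (0, 1, 2, 0)
  row 0: subtract 1×row1 = (1, 0, 2, 4)
  row 2: subtract 2×row1 = (0, 0, 4, 3)
step 3: normalize row 2 (÷4) = (0, 0, 1, 2)
  row 0: subtract 2×row2 = (1, 0, 0, 0)
  row 1: subtract 2×row2 = (0, 1, 0, 1)
  row 3: subtract 4×row2 = (0, 0, 0, 4)
step 4: normalize row 3 (÷4) = (0, 0, 0, 1)
  row 1: subtract 1×row3 = (0, 1, 0, 0)
  row 2: subtract 2×row3 = (0, 0, 1, 0)

rank = 4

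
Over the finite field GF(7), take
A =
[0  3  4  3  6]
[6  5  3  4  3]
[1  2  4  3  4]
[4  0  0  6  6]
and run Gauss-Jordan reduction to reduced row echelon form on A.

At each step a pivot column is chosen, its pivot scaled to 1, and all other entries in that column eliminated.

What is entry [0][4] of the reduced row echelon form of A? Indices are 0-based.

[1] R0 <-> R1
[1] R0 /= 6  ⇒  (1, 2, 4, 3, 4)
     R2 -= 1·R0  ⇒  (0, 0, 0, 0, 0)
     R3 -= 4·R0  ⇒  (0, 6, 5, 1, 4)
[2] R1 /= 3  ⇒  (0, 1, 6, 1, 2)
     R0 -= 2·R1  ⇒  (1, 0, 6, 1, 0)
     R3 -= 6·R1  ⇒  (0, 0, 4, 2, 6)
[3] R2 <-> R3
[3] R2 /= 4  ⇒  (0, 0, 1, 4, 5)
     R0 -= 6·R2  ⇒  (1, 0, 0, 5, 5)
     R1 -= 6·R2  ⇒  (0, 1, 0, 5, 0)
column 3 empty below row 3
column 4 empty below row 3

M[0][4] = 5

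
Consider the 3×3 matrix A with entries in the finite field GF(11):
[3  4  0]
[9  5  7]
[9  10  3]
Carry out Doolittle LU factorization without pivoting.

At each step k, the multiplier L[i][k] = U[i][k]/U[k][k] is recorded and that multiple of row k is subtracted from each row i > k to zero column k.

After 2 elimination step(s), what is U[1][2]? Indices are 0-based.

k=0: U[0][0]=3
  eliminate (1,0): mult=3, new row 1: (0, 4, 7); set L[1][0]=3
  eliminate (2,0): mult=3, new row 2: (0, 9, 3); set L[2][0]=3
k=1: U[1][1]=4
  eliminate (2,1): mult=5, new row 2: (0, 0, 1); set L[2][1]=5

U[1][2] = 7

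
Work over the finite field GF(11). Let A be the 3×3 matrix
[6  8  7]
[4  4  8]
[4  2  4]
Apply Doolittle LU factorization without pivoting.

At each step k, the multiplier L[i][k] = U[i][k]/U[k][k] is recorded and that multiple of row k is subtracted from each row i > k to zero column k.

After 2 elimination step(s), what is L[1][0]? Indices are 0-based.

k=0: U[0][0]=6
  eliminate (1,0): mult=8, new row 1: (0, 6, 7); set L[1][0]=8
  eliminate (2,0): mult=8, new row 2: (0, 4, 3); set L[2][0]=8
k=1: U[1][1]=6
  eliminate (2,1): mult=8, new row 2: (0, 0, 2); set L[2][1]=8

L[1][0] = 8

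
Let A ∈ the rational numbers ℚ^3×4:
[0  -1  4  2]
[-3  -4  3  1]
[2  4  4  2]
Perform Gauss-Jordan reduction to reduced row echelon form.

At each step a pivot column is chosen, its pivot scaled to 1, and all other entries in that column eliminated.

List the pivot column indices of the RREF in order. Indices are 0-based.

pivot columns: 0, 1, 2

[1] R0 <-> R1
[1] R0 /= -3  ⇒  (1, 4/3, -1, -1/3)
     R2 -= 2·R0  ⇒  (0, 4/3, 6, 8/3)
[2] R1 /= -1  ⇒  (0, 1, -4, -2)
     R0 -= 4/3·R1  ⇒  (1, 0, 13/3, 7/3)
     R2 -= 4/3·R1  ⇒  (0, 0, 34/3, 16/3)
[3] R2 /= 34/3  ⇒  (0, 0, 1, 8/17)
     R0 -= 13/3·R2  ⇒  (1, 0, 0, 5/17)
     R1 -= -4·R2  ⇒  (0, 1, 0, -2/17)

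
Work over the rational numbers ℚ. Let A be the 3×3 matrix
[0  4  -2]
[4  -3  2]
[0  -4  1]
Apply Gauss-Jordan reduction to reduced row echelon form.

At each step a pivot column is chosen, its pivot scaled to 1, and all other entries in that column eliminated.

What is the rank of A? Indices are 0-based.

step 1: exchange rows 0,1
step 1: normalize row 0 (÷4) = (1, -3/4, 1/2)
step 2: normalize row 1 (÷4) = (0, 1, -1/2)
  row 0: subtract -3/4×row1 = (1, 0, 1/8)
  row 2: subtract -4×row1 = (0, 0, -1)
step 3: normalize row 2 (÷-1) = (0, 0, 1)
  row 0: subtract 1/8×row2 = (1, 0, 0)
  row 1: subtract -1/2×row2 = (0, 1, 0)

rank = 3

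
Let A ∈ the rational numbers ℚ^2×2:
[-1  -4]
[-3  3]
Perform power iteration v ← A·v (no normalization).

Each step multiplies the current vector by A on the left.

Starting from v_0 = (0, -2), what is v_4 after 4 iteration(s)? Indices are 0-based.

v_4 = (544, -978)

v_0 = (0, -2).
v_1 = A·v_0 = (8, -6).
v_2 = A·v_1 = (16, -42).
v_3 = A·v_2 = (152, -174).
v_4 = A·v_3 = (544, -978).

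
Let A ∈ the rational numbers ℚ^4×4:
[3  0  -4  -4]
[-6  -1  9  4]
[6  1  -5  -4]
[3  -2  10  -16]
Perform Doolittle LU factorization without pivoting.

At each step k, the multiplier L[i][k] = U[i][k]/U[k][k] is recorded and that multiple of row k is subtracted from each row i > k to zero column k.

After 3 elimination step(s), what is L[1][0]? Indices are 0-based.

L[1][0] = -2

k=0: U[0][0]=3
  eliminate (1,0): mult=-2, new row 1: (0, -1, 1, -4); set L[1][0]=-2
  eliminate (2,0): mult=2, new row 2: (0, 1, 3, 4); set L[2][0]=2
  eliminate (3,0): mult=1, new row 3: (0, -2, 14, -12); set L[3][0]=1
k=1: U[1][1]=-1
  eliminate (2,1): mult=-1, new row 2: (0, 0, 4, 0); set L[2][1]=-1
  eliminate (3,1): mult=2, new row 3: (0, 0, 12, -4); set L[3][1]=2
k=2: U[2][2]=4
  eliminate (3,2): mult=3, new row 3: (0, 0, 0, -4); set L[3][2]=3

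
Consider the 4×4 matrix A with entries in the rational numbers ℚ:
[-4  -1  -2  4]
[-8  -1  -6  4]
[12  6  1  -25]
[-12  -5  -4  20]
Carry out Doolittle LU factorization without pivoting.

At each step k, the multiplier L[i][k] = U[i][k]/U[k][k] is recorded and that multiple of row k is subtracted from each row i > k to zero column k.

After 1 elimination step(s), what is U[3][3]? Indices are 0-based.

k=0: U[0][0]=-4
  eliminate (1,0): mult=2, new row 1: (0, 1, -2, -4); set L[1][0]=2
  eliminate (2,0): mult=-3, new row 2: (0, 3, -5, -13); set L[2][0]=-3
  eliminate (3,0): mult=3, new row 3: (0, -2, 2, 8); set L[3][0]=3

U[3][3] = 8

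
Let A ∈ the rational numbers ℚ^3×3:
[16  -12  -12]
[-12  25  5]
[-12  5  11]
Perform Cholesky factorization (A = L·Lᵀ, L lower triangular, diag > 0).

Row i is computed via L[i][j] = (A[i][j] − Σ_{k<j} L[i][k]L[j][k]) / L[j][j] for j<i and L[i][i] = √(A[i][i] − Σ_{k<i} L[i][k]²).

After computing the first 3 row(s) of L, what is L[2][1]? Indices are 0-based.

Step 1: L[0][0] = √(16) = 4.
  L[1][0] = (-12) / L[0][0] = -3.
Step 2: L[1][1] = √(16) = 4.
  L[2][0] = (-12) / L[0][0] = -3.
  L[2][1] = (-4) / L[1][1] = -1.
Step 3: L[2][2] = √(1) = 1.

L[2][1] = -1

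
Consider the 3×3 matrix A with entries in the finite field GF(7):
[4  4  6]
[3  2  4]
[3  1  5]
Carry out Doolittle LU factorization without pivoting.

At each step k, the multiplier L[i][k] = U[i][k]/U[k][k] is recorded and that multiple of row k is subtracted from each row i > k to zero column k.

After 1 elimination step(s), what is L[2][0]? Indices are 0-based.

L[2][0] = 6

k=0: U[0][0]=4
  eliminate (1,0): mult=6, new row 1: (0, 6, 3); set L[1][0]=6
  eliminate (2,0): mult=6, new row 2: (0, 5, 4); set L[2][0]=6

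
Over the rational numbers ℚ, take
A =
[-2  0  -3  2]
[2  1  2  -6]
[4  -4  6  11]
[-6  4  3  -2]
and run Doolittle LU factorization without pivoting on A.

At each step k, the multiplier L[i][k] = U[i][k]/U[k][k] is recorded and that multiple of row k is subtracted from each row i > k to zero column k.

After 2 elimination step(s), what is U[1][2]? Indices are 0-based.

Step 1: pivot at (0,0) is -2.
  row1 ← row1 − (-1)·row0  ⇒  L[1][0]=-1, U row1=(0, 1, -1, -4)
  row2 ← row2 − (-2)·row0  ⇒  L[2][0]=-2, U row2=(0, -4, 0, 15)
  row3 ← row3 − (3)·row0  ⇒  L[3][0]=3, U row3=(0, 4, 12, -8)
Step 2: pivot at (1,1) is 1.
  row2 ← row2 − (-4)·row1  ⇒  L[2][1]=-4, U row2=(0, 0, -4, -1)
  row3 ← row3 − (4)·row1  ⇒  L[3][1]=4, U row3=(0, 0, 16, 8)

U[1][2] = -1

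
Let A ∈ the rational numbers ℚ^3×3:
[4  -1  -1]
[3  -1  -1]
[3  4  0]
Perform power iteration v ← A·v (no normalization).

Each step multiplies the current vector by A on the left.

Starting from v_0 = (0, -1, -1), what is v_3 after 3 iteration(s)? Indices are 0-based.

v_0 = (0, -1, -1).
v_1 = A·v_0 = (2, 2, -4).
v_2 = A·v_1 = (10, 8, 14).
v_3 = A·v_2 = (18, 8, 62).

v_3 = (18, 8, 62)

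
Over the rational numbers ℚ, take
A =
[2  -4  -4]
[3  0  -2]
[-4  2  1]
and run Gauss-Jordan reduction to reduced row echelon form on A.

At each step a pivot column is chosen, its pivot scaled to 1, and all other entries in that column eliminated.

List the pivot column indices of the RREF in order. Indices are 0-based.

pivot columns: 0, 1, 2

[1] R0 /= 2  ⇒  (1, -2, -2)
     R1 -= 3·R0  ⇒  (0, 6, 4)
     R2 -= -4·R0  ⇒  (0, -6, -7)
[2] R1 /= 6  ⇒  (0, 1, 2/3)
     R0 -= -2·R1  ⇒  (1, 0, -2/3)
     R2 -= -6·R1  ⇒  (0, 0, -3)
[3] R2 /= -3  ⇒  (0, 0, 1)
     R0 -= -2/3·R2  ⇒  (1, 0, 0)
     R1 -= 2/3·R2  ⇒  (0, 1, 0)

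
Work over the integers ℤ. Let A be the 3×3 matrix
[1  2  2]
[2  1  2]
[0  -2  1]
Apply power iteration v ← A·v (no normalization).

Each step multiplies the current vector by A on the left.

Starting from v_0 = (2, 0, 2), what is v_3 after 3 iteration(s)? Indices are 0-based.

v_3 = (46, 48, -62)

v_0 = (2, 0, 2).
v_1 = A·v_0 = (6, 8, 2).
v_2 = A·v_1 = (26, 24, -14).
v_3 = A·v_2 = (46, 48, -62).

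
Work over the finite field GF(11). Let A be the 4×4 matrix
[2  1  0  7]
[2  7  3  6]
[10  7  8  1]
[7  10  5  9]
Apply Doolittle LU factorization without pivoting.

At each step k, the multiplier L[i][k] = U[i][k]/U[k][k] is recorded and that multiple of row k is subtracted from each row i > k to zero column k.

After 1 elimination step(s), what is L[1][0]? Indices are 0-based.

Step 1: pivot at (0,0) is 2.
  row1 ← row1 − (1)·row0  ⇒  L[1][0]=1, U row1=(0, 6, 3, 10)
  row2 ← row2 − (5)·row0  ⇒  L[2][0]=5, U row2=(0, 2, 8, 10)
  row3 ← row3 − (9)·row0  ⇒  L[3][0]=9, U row3=(0, 1, 5, 1)

L[1][0] = 1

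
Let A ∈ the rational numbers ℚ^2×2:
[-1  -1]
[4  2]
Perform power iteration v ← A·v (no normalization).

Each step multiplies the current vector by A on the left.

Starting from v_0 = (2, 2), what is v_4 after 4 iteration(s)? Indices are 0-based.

v_0 = (2, 2).
v_1 = A·v_0 = (-4, 12).
v_2 = A·v_1 = (-8, 8).
v_3 = A·v_2 = (0, -16).
v_4 = A·v_3 = (16, -32).

v_4 = (16, -32)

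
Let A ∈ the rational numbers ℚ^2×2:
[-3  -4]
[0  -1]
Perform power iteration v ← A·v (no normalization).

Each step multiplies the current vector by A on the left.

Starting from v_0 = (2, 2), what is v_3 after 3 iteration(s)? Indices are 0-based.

v_0 = (2, 2).
v_1 = A·v_0 = (-14, -2).
v_2 = A·v_1 = (50, 2).
v_3 = A·v_2 = (-158, -2).

v_3 = (-158, -2)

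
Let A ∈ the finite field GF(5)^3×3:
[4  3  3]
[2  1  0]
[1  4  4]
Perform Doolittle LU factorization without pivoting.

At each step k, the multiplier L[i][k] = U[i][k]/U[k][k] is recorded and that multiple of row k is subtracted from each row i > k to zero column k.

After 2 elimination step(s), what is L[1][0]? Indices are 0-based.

Step 1: pivot at (0,0) is 4.
  row1 ← row1 − (3)·row0  ⇒  L[1][0]=3, U row1=(0, 2, 1)
  row2 ← row2 − (4)·row0  ⇒  L[2][0]=4, U row2=(0, 2, 2)
Step 2: pivot at (1,1) is 2.
  row2 ← row2 − (1)·row1  ⇒  L[2][1]=1, U row2=(0, 0, 1)

L[1][0] = 3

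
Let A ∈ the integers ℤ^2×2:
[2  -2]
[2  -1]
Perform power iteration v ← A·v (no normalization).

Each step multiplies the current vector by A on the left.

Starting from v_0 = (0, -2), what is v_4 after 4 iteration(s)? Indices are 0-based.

v_0 = (0, -2).
v_1 = A·v_0 = (4, 2).
v_2 = A·v_1 = (4, 6).
v_3 = A·v_2 = (-4, 2).
v_4 = A·v_3 = (-12, -10).

v_4 = (-12, -10)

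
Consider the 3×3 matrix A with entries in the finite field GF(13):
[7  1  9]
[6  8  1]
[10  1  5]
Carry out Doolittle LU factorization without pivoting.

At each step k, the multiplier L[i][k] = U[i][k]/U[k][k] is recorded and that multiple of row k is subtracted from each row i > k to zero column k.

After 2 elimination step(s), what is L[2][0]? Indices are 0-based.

[col 0] pivot 7
  R1 -= 12*R0 → (0, 9, 10)  (L[1][0] := 12)
  R2 -= 7*R0 → (0, 7, 7)  (L[2][0] := 7)
[col 1] pivot 9
  R2 -= 8*R1 → (0, 0, 5)  (L[2][1] := 8)

L[2][0] = 7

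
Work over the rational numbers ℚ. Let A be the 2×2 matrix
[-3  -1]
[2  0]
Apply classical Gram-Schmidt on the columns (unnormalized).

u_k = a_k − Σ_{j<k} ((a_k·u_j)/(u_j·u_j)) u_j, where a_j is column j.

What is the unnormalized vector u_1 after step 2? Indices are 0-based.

u_1 = (-4/13, -6/13)

Step 1: u_0 = a_0 = (-3, 2).
Step 2: u_1 = a_1 − (3/13)·u_0 = (-4/13, -6/13).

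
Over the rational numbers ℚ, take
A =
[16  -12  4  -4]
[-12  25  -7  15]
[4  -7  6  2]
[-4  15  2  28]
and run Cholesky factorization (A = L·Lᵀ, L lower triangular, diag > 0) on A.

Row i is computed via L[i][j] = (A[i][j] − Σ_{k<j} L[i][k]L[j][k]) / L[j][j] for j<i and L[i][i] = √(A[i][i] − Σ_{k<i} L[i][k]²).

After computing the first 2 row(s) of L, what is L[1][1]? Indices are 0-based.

L[1][1] = 4

Step 1: L[0][0] = √(16) = 4.
  L[1][0] = (-12) / L[0][0] = -3.
Step 2: L[1][1] = √(16) = 4.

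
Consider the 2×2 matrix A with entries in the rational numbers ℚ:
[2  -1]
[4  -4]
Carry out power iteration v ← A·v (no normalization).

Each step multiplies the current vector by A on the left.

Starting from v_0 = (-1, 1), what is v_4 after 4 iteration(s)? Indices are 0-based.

v_4 = (40, 224)

v_0 = (-1, 1).
v_1 = A·v_0 = (-3, -8).
v_2 = A·v_1 = (2, 20).
v_3 = A·v_2 = (-16, -72).
v_4 = A·v_3 = (40, 224).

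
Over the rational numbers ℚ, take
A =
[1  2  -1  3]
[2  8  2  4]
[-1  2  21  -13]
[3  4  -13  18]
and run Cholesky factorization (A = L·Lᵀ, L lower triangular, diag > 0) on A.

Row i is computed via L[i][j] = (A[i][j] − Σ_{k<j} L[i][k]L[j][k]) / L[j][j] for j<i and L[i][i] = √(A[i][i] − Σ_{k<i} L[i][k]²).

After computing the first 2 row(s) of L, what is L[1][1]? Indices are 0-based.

L[1][1] = 2

Step 1: L[0][0] = √(1) = 1.
  L[1][0] = (2) / L[0][0] = 2.
Step 2: L[1][1] = √(4) = 2.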